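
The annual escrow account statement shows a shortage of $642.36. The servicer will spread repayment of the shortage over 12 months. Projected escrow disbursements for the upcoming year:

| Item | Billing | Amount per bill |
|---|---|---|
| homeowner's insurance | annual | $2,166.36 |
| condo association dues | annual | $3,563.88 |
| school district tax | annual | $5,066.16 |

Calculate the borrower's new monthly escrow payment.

$953.23

Homeowner's insurance: $2,166.36/yr
Condo association dues: $3,563.88/yr
School district tax: $5,066.16/yr
Yearly total = $10,796.40
Per month = $10,796.40 ÷ 12 = $899.70
Shortage spread = $642.36 ÷ 12 = $53.53/mo
New monthly escrow = $899.70 + $53.53 = $953.23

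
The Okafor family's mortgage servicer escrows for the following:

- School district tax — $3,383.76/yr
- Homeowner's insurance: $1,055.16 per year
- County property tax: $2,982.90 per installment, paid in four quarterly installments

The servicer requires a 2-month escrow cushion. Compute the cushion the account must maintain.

School district tax: $3,383.76
Homeowner's insurance: $1,055.16
County property tax: $2,982.90 × 4 = $11,931.60
Total annual escrow = $3,383.76 + $1,055.16 + $11,931.60 = $16,370.52
Monthly escrow = $16,370.52 / 12 = $1,364.21
Reserve = 2 × $1,364.21 = $2,728.42

$2,728.42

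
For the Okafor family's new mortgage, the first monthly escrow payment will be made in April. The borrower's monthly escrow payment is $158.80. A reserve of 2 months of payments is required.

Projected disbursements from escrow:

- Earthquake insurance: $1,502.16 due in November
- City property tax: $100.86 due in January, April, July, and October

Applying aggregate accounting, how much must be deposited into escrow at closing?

Cushion = 2 × $158.80 = $317.60
Trial balance (start $0, +$158.80 each month, − disbursements):
  Apr: +$158.80 − $100.86 → $57.94
  May: +$158.80 → $216.74
  Jun: +$158.80 → $375.54
  Jul: +$158.80 − $100.86 → $433.48
  Aug: +$158.80 → $592.28
  Sep: +$158.80 → $751.08
  Oct: +$158.80 − $100.86 → $809.02
  Nov: +$158.80 − $1,502.16 → -$534.34
  Dec: +$158.80 → -$375.54
  Jan: +$158.80 − $100.86 → -$317.60
  Feb: +$158.80 → -$158.80
  Mar: +$158.80 → $0.00
Lowest trial balance = -$534.34 (Nov)
Initial deposit = cushion − low point = $317.60 − (-$534.34) = $851.94

$851.94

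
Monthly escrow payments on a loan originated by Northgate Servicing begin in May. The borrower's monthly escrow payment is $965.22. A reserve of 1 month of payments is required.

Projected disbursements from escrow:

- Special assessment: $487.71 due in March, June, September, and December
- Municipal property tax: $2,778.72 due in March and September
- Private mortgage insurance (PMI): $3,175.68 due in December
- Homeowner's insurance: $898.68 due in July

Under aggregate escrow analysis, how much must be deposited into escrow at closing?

Cushion = 1 × $965.22 = $965.22
Trial balance (start $0, +$965.22 each month, − disbursements):
  May: +$965.22 → $965.22
  Jun: +$965.22 − $487.71 → $1,442.73
  Jul: +$965.22 − $898.68 → $1,509.27
  Aug: +$965.22 → $2,474.49
  Sep: +$965.22 − $3,266.43 → $173.28
  Oct: +$965.22 → $1,138.50
  Nov: +$965.22 → $2,103.72
  Dec: +$965.22 − $3,663.39 → -$594.45
  Jan: +$965.22 → $370.77
  Feb: +$965.22 → $1,335.99
  Mar: +$965.22 − $3,266.43 → -$965.22
  Apr: +$965.22 → $0.00
Lowest trial balance = -$965.22 (Mar)
Initial deposit = cushion − low point = $965.22 − (-$965.22) = $1,930.44

$1,930.44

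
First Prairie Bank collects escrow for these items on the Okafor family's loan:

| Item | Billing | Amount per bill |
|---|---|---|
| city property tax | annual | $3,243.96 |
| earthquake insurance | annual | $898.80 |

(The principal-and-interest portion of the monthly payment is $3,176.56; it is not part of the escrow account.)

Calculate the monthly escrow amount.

$345.23

City property tax — $3,243.96
Earthquake insurance — $898.80
Total per year = $3,243.96 + $898.80 = $4,142.76
Per month = $4,142.76 ÷ 12 = $345.23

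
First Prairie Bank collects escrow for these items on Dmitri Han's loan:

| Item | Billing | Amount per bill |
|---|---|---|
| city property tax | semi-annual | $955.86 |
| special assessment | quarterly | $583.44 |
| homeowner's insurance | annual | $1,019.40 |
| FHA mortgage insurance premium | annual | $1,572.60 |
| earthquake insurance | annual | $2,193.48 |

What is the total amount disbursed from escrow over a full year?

$9,030.96

City property tax: $955.86 × 2 = $1,911.72/yr
Special assessment: $583.44 × 4 = $2,333.76/yr
Homeowner's insurance: $1,019.40/yr
FHA mortgage insurance premium: $1,572.60/yr
Earthquake insurance: $2,193.48/yr
Total annual escrow = $9,030.96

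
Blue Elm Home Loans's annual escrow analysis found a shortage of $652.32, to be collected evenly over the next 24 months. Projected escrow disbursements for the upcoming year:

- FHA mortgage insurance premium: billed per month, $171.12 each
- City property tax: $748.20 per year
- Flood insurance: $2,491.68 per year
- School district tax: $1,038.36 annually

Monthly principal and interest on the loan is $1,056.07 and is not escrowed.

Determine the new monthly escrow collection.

$554.82

FHA mortgage insurance premium: $171.12 × 12 = $2,053.44 annually
City property tax: $748.20 annually
Flood insurance: $2,491.68 annually
School district tax: $1,038.36 annually
Total per year = $6,331.68
Monthly = $6,331.68 / 12 = $527.64
Shortage spread = $652.32 ÷ 24 = $27.18/mo
Adjusted monthly = $527.64 + $27.18 = $554.82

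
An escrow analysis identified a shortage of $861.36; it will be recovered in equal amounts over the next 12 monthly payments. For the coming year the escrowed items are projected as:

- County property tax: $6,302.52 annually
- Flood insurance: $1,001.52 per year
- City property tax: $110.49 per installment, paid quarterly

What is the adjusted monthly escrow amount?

County property tax: $6,302.52 annually
Flood insurance: $1,001.52 annually
City property tax: $110.49 × 4 = $441.96 annually
Yearly total = $6,302.52 + $1,001.52 + $441.96 = $7,746.00
Monthly = $7,746.00 / 12 = $645.50
Shortage per month = $861.36 ÷ 12 = $71.78
New monthly escrow = $645.50 + $71.78 = $717.28

$717.28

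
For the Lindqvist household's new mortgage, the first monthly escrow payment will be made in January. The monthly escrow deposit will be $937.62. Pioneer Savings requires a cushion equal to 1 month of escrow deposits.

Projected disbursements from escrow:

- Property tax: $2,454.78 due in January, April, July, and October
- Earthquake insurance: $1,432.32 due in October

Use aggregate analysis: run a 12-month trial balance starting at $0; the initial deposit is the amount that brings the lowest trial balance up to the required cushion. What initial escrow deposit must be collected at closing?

Cushion = 1 × $937.62 = $937.62
Trial balance (start $0, +$937.62 each month, − disbursements):
  Jan: +$937.62 − $2,454.78 → -$1,517.16
  Feb: +$937.62 → -$579.54
  Mar: +$937.62 → $358.08
  Apr: +$937.62 − $2,454.78 → -$1,159.08
  May: +$937.62 → -$221.46
  Jun: +$937.62 → $716.16
  Jul: +$937.62 − $2,454.78 → -$801.00
  Aug: +$937.62 → $136.62
  Sep: +$937.62 → $1,074.24
  Oct: +$937.62 − $3,887.10 → -$1,875.24
  Nov: +$937.62 → -$937.62
  Dec: +$937.62 → $0.00
Lowest trial balance = -$1,875.24 (Oct)
Initial deposit = cushion − low point = $937.62 − (-$1,875.24) = $2,812.86

$2,812.86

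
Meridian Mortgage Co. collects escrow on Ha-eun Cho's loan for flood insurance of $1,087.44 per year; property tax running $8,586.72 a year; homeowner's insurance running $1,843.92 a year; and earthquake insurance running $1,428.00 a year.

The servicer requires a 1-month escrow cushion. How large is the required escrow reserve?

$1,078.84

Flood insurance — $1,087.44 annually
Property tax — $8,586.72 annually
Homeowner's insurance — $1,843.92 annually
Earthquake insurance — $1,428.00 annually
Annual escrow total = $12,946.08
Monthly = $12,946.08 / 12 = $1,078.84
Required cushion = 1 × $1,078.84 = $1,078.84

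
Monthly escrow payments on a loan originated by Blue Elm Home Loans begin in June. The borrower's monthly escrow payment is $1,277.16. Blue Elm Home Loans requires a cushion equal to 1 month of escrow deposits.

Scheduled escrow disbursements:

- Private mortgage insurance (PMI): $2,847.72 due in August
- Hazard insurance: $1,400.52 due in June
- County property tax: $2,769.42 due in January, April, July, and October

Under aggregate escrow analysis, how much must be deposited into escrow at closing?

$4,678.44

Cushion = 1 × $1,277.16 = $1,277.16
Trial balance (start $0, +$1,277.16 each month, − disbursements):
  Jun: +$1,277.16 − $1,400.52 → -$123.36
  Jul: +$1,277.16 − $2,769.42 → -$1,615.62
  Aug: +$1,277.16 − $2,847.72 → -$3,186.18
  Sep: +$1,277.16 → -$1,909.02
  Oct: +$1,277.16 − $2,769.42 → -$3,401.28
  Nov: +$1,277.16 → -$2,124.12
  Dec: +$1,277.16 → -$846.96
  Jan: +$1,277.16 − $2,769.42 → -$2,339.22
  Feb: +$1,277.16 → -$1,062.06
  Mar: +$1,277.16 → $215.10
  Apr: +$1,277.16 − $2,769.42 → -$1,277.16
  May: +$1,277.16 → $0.00
Lowest trial balance = -$3,401.28 (Oct)
Initial deposit = cushion − low point = $1,277.16 − (-$3,401.28) = $4,678.44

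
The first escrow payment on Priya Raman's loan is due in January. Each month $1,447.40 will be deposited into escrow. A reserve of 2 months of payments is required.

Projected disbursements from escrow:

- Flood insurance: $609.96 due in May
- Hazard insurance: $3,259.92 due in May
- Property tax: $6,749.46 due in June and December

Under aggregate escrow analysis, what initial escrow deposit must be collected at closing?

$4,829.74

Cushion = 2 × $1,447.40 = $2,894.80
Trial balance (start $0, +$1,447.40 each month, − disbursements):
  Jan: +$1,447.40 → $1,447.40
  Feb: +$1,447.40 → $2,894.80
  Mar: +$1,447.40 → $4,342.20
  Apr: +$1,447.40 → $5,789.60
  May: +$1,447.40 − $3,869.88 → $3,367.12
  Jun: +$1,447.40 − $6,749.46 → -$1,934.94
  Jul: +$1,447.40 → -$487.54
  Aug: +$1,447.40 → $959.86
  Sep: +$1,447.40 → $2,407.26
  Oct: +$1,447.40 → $3,854.66
  Nov: +$1,447.40 → $5,302.06
  Dec: +$1,447.40 − $6,749.46 → $0.00
Lowest trial balance = -$1,934.94 (Jun)
Initial deposit = cushion − low point = $2,894.80 − (-$1,934.94) = $4,829.74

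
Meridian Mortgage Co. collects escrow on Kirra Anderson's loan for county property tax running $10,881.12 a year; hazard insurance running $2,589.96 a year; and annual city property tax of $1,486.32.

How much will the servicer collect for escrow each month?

$1,246.45

County property tax: $10,881.12 per year
Hazard insurance: $2,589.96 per year
City property tax: $1,486.32 per year
Annual escrow total = $10,881.12 + $2,589.96 + $1,486.32 = $14,957.40
Per month = $14,957.40 / 12 = $1,246.45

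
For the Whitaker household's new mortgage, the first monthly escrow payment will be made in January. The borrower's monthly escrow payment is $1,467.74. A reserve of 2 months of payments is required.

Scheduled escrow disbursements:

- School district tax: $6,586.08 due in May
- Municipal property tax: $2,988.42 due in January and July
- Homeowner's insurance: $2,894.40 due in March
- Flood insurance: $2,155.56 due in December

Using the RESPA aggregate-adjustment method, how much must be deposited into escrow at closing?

$8,118.62

Cushion = 2 × $1,467.74 = $2,935.48
Trial balance (start $0, +$1,467.74 each month, − disbursements):
  Jan: +$1,467.74 − $2,988.42 → -$1,520.68
  Feb: +$1,467.74 → -$52.94
  Mar: +$1,467.74 − $2,894.40 → -$1,479.60
  Apr: +$1,467.74 → -$11.86
  May: +$1,467.74 − $6,586.08 → -$5,130.20
  Jun: +$1,467.74 → -$3,662.46
  Jul: +$1,467.74 − $2,988.42 → -$5,183.14
  Aug: +$1,467.74 → -$3,715.40
  Sep: +$1,467.74 → -$2,247.66
  Oct: +$1,467.74 → -$779.92
  Nov: +$1,467.74 → $687.82
  Dec: +$1,467.74 − $2,155.56 → $0.00
Lowest trial balance = -$5,183.14 (Jul)
Initial deposit = cushion − low point = $2,935.48 − (-$5,183.14) = $8,118.62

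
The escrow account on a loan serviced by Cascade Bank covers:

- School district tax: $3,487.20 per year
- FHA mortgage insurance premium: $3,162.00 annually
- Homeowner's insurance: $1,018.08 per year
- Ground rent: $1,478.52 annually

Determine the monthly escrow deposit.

$762.15

School district tax = $3,487.20/yr
FHA mortgage insurance premium = $3,162.00/yr
Homeowner's insurance = $1,018.08/yr
Ground rent = $1,478.52/yr
Annual escrow total = $9,145.80
Base monthly escrow = $9,145.80 / 12 = $762.15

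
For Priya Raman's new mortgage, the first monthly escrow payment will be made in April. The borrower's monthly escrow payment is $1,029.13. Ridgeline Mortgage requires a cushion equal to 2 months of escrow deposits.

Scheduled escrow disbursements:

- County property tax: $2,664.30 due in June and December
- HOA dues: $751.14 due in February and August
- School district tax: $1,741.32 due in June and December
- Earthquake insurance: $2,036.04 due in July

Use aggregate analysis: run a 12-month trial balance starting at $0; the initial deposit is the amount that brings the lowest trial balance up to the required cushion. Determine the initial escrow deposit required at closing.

Cushion = 2 × $1,029.13 = $2,058.26
Trial balance (start $0, +$1,029.13 each month, − disbursements):
  Apr: +$1,029.13 → $1,029.13
  May: +$1,029.13 → $2,058.26
  Jun: +$1,029.13 − $4,405.62 → -$1,318.23
  Jul: +$1,029.13 − $2,036.04 → -$2,325.14
  Aug: +$1,029.13 − $751.14 → -$2,047.15
  Sep: +$1,029.13 → -$1,018.02
  Oct: +$1,029.13 → $11.11
  Nov: +$1,029.13 → $1,040.24
  Dec: +$1,029.13 − $4,405.62 → -$2,336.25
  Jan: +$1,029.13 → -$1,307.12
  Feb: +$1,029.13 − $751.14 → -$1,029.13
  Mar: +$1,029.13 → $0.00
Lowest trial balance = -$2,336.25 (Dec)
Initial deposit = cushion − low point = $2,058.26 − (-$2,336.25) = $4,394.51

$4,394.51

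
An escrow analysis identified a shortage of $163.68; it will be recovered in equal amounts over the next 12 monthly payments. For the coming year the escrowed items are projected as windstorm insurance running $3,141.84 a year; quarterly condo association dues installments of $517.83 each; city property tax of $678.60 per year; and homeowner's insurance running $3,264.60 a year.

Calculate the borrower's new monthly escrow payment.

$776.67

Windstorm insurance — $3,141.84 per year
Condo association dues — $517.83 × 4 = $2,071.32 per year
City property tax — $678.60 per year
Homeowner's insurance — $3,264.60 per year
Yearly total = $3,141.84 + $2,071.32 + $678.60 + $3,264.60 = $9,156.36
Monthly = $9,156.36 ÷ 12 = $763.03
Shortage per month = $163.68 ÷ 12 = $13.64
New monthly escrow = $763.03 + $13.64 = $776.67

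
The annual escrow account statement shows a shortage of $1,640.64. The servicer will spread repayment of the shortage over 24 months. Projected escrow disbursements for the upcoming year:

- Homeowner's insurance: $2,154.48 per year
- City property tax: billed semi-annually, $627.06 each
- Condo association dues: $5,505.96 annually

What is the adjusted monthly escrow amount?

$811.24

Homeowner's insurance: $2,154.48/yr
City property tax: $627.06 × 2 = $1,254.12/yr
Condo association dues: $5,505.96/yr
Combined annual = $2,154.48 + $1,254.12 + $5,505.96 = $8,914.56
Base monthly escrow = $8,914.56 ÷ 12 = $742.88
Shortage per month = $1,640.64 / 24 = $68.36
New monthly escrow = $742.88 + $68.36 = $811.24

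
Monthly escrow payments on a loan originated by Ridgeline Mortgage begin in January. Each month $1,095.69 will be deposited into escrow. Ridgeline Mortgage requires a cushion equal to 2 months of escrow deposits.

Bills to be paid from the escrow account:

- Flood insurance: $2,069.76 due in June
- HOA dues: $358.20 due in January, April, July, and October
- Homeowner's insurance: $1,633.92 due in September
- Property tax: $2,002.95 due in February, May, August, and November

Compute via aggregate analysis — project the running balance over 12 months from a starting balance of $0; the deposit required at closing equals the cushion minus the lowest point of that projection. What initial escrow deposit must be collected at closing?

$3,287.07

Cushion = 2 × $1,095.69 = $2,191.38
Trial balance (start $0, +$1,095.69 each month, − disbursements):
  Jan: +$1,095.69 − $358.20 → $737.49
  Feb: +$1,095.69 − $2,002.95 → -$169.77
  Mar: +$1,095.69 → $925.92
  Apr: +$1,095.69 − $358.20 → $1,663.41
  May: +$1,095.69 − $2,002.95 → $756.15
  Jun: +$1,095.69 − $2,069.76 → -$217.92
  Jul: +$1,095.69 − $358.20 → $519.57
  Aug: +$1,095.69 − $2,002.95 → -$387.69
  Sep: +$1,095.69 − $1,633.92 → -$925.92
  Oct: +$1,095.69 − $358.20 → -$188.43
  Nov: +$1,095.69 − $2,002.95 → -$1,095.69
  Dec: +$1,095.69 → $0.00
Lowest trial balance = -$1,095.69 (Nov)
Initial deposit = cushion − low point = $2,191.38 − (-$1,095.69) = $3,287.07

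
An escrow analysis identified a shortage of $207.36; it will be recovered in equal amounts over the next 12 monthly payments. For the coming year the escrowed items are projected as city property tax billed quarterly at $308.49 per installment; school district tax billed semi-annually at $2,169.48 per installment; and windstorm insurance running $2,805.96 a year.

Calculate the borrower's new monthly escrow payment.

$715.52

City property tax = $308.49 × 4 = $1,233.96 per year
School district tax = $2,169.48 × 2 = $4,338.96 per year
Windstorm insurance = $2,805.96 per year
Annual escrow total = $1,233.96 + $4,338.96 + $2,805.96 = $8,378.88
Monthly = $8,378.88 / 12 = $698.24
Shortage per month = $207.36 / 12 = $17.28
Adjusted monthly = $698.24 + $17.28 = $715.52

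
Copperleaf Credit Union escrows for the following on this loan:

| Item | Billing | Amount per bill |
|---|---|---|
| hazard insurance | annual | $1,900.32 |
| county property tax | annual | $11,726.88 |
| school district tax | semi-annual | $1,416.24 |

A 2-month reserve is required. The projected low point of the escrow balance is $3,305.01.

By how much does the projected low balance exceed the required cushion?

Hazard insurance — $1,900.32/yr
County property tax — $11,726.88/yr
School district tax — $1,416.24 × 2 = $2,832.48/yr
Total annual escrow = $1,900.32 + $11,726.88 + $2,832.48 = $16,459.68
Per month = $16,459.68 / 12 = $1,371.64
Required reserve = 2 × $1,371.64 = $2,743.28
Surplus = $3,305.01 − $2,743.28 = $561.73

$561.73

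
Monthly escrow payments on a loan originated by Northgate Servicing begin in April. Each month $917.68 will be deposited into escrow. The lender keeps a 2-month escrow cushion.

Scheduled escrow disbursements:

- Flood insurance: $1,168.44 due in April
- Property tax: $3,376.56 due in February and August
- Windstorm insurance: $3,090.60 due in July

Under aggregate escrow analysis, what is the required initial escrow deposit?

$4,882.56

Cushion = 2 × $917.68 = $1,835.36
Trial balance (start $0, +$917.68 each month, − disbursements):
  Apr: +$917.68 − $1,168.44 → -$250.76
  May: +$917.68 → $666.92
  Jun: +$917.68 → $1,584.60
  Jul: +$917.68 − $3,090.60 → -$588.32
  Aug: +$917.68 − $3,376.56 → -$3,047.20
  Sep: +$917.68 → -$2,129.52
  Oct: +$917.68 → -$1,211.84
  Nov: +$917.68 → -$294.16
  Dec: +$917.68 → $623.52
  Jan: +$917.68 → $1,541.20
  Feb: +$917.68 − $3,376.56 → -$917.68
  Mar: +$917.68 → $0.00
Lowest trial balance = -$3,047.20 (Aug)
Initial deposit = cushion − low point = $1,835.36 − (-$3,047.20) = $4,882.56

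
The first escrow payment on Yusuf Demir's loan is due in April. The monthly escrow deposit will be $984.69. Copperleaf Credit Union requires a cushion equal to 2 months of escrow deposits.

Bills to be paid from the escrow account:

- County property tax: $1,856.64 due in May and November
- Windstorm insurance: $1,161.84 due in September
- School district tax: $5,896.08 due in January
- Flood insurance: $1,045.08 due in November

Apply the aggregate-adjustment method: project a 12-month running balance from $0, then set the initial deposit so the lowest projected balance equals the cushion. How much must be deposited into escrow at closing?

Cushion = 2 × $984.69 = $1,969.38
Trial balance (start $0, +$984.69 each month, − disbursements):
  Apr: +$984.69 → $984.69
  May: +$984.69 − $1,856.64 → $112.74
  Jun: +$984.69 → $1,097.43
  Jul: +$984.69 → $2,082.12
  Aug: +$984.69 → $3,066.81
  Sep: +$984.69 − $1,161.84 → $2,889.66
  Oct: +$984.69 → $3,874.35
  Nov: +$984.69 − $2,901.72 → $1,957.32
  Dec: +$984.69 → $2,942.01
  Jan: +$984.69 − $5,896.08 → -$1,969.38
  Feb: +$984.69 → -$984.69
  Mar: +$984.69 → $0.00
Lowest trial balance = -$1,969.38 (Jan)
Initial deposit = cushion − low point = $1,969.38 − (-$1,969.38) = $3,938.76

$3,938.76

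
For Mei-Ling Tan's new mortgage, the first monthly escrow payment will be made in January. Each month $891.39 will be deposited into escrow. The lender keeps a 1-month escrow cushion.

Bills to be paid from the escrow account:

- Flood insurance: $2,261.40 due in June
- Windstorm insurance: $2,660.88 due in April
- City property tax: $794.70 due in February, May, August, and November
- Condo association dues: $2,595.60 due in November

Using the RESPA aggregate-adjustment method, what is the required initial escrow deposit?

$2,054.73

Cushion = 1 × $891.39 = $891.39
Trial balance (start $0, +$891.39 each month, − disbursements):
  Jan: +$891.39 → $891.39
  Feb: +$891.39 − $794.70 → $988.08
  Mar: +$891.39 → $1,879.47
  Apr: +$891.39 − $2,660.88 → $109.98
  May: +$891.39 − $794.70 → $206.67
  Jun: +$891.39 − $2,261.40 → -$1,163.34
  Jul: +$891.39 → -$271.95
  Aug: +$891.39 − $794.70 → -$175.26
  Sep: +$891.39 → $716.13
  Oct: +$891.39 → $1,607.52
  Nov: +$891.39 − $3,390.30 → -$891.39
  Dec: +$891.39 → $0.00
Lowest trial balance = -$1,163.34 (Jun)
Initial deposit = cushion − low point = $891.39 − (-$1,163.34) = $2,054.73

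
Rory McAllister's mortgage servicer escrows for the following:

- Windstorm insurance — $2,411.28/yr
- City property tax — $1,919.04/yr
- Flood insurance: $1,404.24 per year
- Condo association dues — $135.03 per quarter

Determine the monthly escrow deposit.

Windstorm insurance: $2,411.28
City property tax: $1,919.04
Flood insurance: $1,404.24
Condo association dues: $135.03 × 4 = $540.12
Yearly total = $6,274.68
Per month = $6,274.68 / 12 = $522.89

$522.89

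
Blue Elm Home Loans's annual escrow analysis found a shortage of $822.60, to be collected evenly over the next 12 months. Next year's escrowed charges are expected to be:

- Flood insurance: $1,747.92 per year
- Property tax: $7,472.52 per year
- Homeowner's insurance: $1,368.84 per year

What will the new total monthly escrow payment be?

$950.99

Flood insurance: $1,747.92/yr
Property tax: $7,472.52/yr
Homeowner's insurance: $1,368.84/yr
Total per year = $1,747.92 + $7,472.52 + $1,368.84 = $10,589.28
Monthly escrow = $10,589.28 / 12 = $882.44
Shortage spread = $822.60 ÷ 12 = $68.55/mo
Adjusted monthly = $882.44 + $68.55 = $950.99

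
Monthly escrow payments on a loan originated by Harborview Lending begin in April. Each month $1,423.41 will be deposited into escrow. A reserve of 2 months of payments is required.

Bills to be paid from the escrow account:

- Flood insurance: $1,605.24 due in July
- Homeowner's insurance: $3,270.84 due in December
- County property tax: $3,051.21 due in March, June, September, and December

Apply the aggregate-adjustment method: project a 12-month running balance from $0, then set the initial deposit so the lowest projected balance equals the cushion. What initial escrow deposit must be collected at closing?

$4,065.84

Cushion = 2 × $1,423.41 = $2,846.82
Trial balance (start $0, +$1,423.41 each month, − disbursements):
  Apr: +$1,423.41 → $1,423.41
  May: +$1,423.41 → $2,846.82
  Jun: +$1,423.41 − $3,051.21 → $1,219.02
  Jul: +$1,423.41 − $1,605.24 → $1,037.19
  Aug: +$1,423.41 → $2,460.60
  Sep: +$1,423.41 − $3,051.21 → $832.80
  Oct: +$1,423.41 → $2,256.21
  Nov: +$1,423.41 → $3,679.62
  Dec: +$1,423.41 − $6,322.05 → -$1,219.02
  Jan: +$1,423.41 → $204.39
  Feb: +$1,423.41 → $1,627.80
  Mar: +$1,423.41 − $3,051.21 → $0.00
Lowest trial balance = -$1,219.02 (Dec)
Initial deposit = cushion − low point = $2,846.82 − (-$1,219.02) = $4,065.84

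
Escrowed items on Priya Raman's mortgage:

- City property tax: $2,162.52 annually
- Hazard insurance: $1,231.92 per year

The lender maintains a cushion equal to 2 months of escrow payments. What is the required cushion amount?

City property tax — $2,162.52/yr
Hazard insurance — $1,231.92/yr
Combined annual = $3,394.44
Per month = $3,394.44 ÷ 12 = $282.87
Reserve = 2 × $282.87 = $565.74

$565.74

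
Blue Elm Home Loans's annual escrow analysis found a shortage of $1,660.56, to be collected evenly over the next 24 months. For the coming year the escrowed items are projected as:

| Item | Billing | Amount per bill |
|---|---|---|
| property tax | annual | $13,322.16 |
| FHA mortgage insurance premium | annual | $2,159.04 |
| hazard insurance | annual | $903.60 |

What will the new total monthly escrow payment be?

$1,434.59

Property tax: $13,322.16
FHA mortgage insurance premium: $2,159.04
Hazard insurance: $903.60
Annual escrow total = $13,322.16 + $2,159.04 + $903.60 = $16,384.80
Monthly = $16,384.80 ÷ 12 = $1,365.40
Shortage spread = $1,660.56 / 24 = $69.19/mo
New monthly escrow = $1,365.40 + $69.19 = $1,434.59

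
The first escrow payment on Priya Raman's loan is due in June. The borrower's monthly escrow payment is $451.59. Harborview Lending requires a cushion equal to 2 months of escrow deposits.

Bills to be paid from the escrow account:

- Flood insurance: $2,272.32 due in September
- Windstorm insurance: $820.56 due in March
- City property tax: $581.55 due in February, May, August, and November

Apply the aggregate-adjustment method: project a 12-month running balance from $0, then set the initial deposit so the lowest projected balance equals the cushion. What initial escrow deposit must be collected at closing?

Cushion = 2 × $451.59 = $903.18
Trial balance (start $0, +$451.59 each month, − disbursements):
  Jun: +$451.59 → $451.59
  Jul: +$451.59 → $903.18
  Aug: +$451.59 − $581.55 → $773.22
  Sep: +$451.59 − $2,272.32 → -$1,047.51
  Oct: +$451.59 → -$595.92
  Nov: +$451.59 − $581.55 → -$725.88
  Dec: +$451.59 → -$274.29
  Jan: +$451.59 → $177.30
  Feb: +$451.59 − $581.55 → $47.34
  Mar: +$451.59 − $820.56 → -$321.63
  Apr: +$451.59 → $129.96
  May: +$451.59 − $581.55 → $0.00
Lowest trial balance = -$1,047.51 (Sep)
Initial deposit = cushion − low point = $903.18 − (-$1,047.51) = $1,950.69

$1,950.69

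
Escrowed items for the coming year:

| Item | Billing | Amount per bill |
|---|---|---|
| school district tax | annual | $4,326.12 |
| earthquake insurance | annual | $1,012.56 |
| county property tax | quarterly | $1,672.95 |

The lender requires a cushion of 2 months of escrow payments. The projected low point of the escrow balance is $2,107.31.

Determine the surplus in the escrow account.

School district tax: $4,326.12/yr
Earthquake insurance: $1,012.56/yr
County property tax: $1,672.95 × 4 = $6,691.80/yr
Annual escrow total = $4,326.12 + $1,012.56 + $6,691.80 = $12,030.48
Monthly escrow = $12,030.48 ÷ 12 = $1,002.54
Required reserve = 2 × $1,002.54 = $2,005.08
Surplus = $2,107.31 − $2,005.08 = $102.23

$102.23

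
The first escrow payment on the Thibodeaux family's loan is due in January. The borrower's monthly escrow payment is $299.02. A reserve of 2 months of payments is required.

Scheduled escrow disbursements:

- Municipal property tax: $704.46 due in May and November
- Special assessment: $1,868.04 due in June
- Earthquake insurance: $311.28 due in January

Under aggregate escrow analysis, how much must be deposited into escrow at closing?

Cushion = 2 × $299.02 = $598.04
Trial balance (start $0, +$299.02 each month, − disbursements):
  Jan: +$299.02 − $311.28 → -$12.26
  Feb: +$299.02 → $286.76
  Mar: +$299.02 → $585.78
  Apr: +$299.02 → $884.80
  May: +$299.02 − $704.46 → $479.36
  Jun: +$299.02 − $1,868.04 → -$1,089.66
  Jul: +$299.02 → -$790.64
  Aug: +$299.02 → -$491.62
  Sep: +$299.02 → -$192.60
  Oct: +$299.02 → $106.42
  Nov: +$299.02 − $704.46 → -$299.02
  Dec: +$299.02 → $0.00
Lowest trial balance = -$1,089.66 (Jun)
Initial deposit = cushion − low point = $598.04 − (-$1,089.66) = $1,687.70

$1,687.70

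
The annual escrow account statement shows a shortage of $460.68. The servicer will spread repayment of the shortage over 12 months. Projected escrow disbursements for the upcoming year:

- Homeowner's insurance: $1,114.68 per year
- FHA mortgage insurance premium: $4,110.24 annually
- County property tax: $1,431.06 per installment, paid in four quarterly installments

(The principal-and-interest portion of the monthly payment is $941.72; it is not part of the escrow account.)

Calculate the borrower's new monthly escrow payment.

Homeowner's insurance = $1,114.68
FHA mortgage insurance premium = $4,110.24
County property tax = $1,431.06 × 4 = $5,724.24
Total annual escrow = $1,114.68 + $4,110.24 + $5,724.24 = $10,949.16
Per month = $10,949.16 ÷ 12 = $912.43
Monthly shortage recovery: $460.68 / 12 = $38.39
New monthly escrow = $912.43 + $38.39 = $950.82

$950.82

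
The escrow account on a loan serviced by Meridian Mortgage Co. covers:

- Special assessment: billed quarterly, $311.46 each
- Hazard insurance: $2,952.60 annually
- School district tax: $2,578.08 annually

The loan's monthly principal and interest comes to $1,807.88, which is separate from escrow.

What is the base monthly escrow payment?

Special assessment — $311.46 × 4 = $1,245.84 annually
Hazard insurance — $2,952.60 annually
School district tax — $2,578.08 annually
Total per year = $1,245.84 + $2,952.60 + $2,578.08 = $6,776.52
Per month = $6,776.52 / 12 = $564.71

$564.71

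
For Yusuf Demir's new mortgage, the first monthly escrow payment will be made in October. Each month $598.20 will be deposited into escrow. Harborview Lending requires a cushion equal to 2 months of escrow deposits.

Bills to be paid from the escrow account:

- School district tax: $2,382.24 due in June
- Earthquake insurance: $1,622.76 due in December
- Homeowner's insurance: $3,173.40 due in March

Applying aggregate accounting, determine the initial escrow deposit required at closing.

$2,991.00

Cushion = 2 × $598.20 = $1,196.40
Trial balance (start $0, +$598.20 each month, − disbursements):
  Oct: +$598.20 → $598.20
  Nov: +$598.20 → $1,196.40
  Dec: +$598.20 − $1,622.76 → $171.84
  Jan: +$598.20 → $770.04
  Feb: +$598.20 → $1,368.24
  Mar: +$598.20 − $3,173.40 → -$1,206.96
  Apr: +$598.20 → -$608.76
  May: +$598.20 → -$10.56
  Jun: +$598.20 − $2,382.24 → -$1,794.60
  Jul: +$598.20 → -$1,196.40
  Aug: +$598.20 → -$598.20
  Sep: +$598.20 → $0.00
Lowest trial balance = -$1,794.60 (Jun)
Initial deposit = cushion − low point = $1,196.40 − (-$1,794.60) = $2,991.00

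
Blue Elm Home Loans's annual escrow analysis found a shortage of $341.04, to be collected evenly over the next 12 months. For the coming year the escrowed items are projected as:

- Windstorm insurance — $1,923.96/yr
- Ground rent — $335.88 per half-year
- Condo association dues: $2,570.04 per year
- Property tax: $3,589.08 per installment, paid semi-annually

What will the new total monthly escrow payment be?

$1,057.08

Windstorm insurance — $1,923.96 per year
Ground rent — $335.88 × 2 = $671.76 per year
Condo association dues — $2,570.04 per year
Property tax — $3,589.08 × 2 = $7,178.16 per year
Annual escrow total = $12,343.92
Base monthly escrow = $12,343.92 ÷ 12 = $1,028.66
Shortage per month = $341.04 / 12 = $28.42
New monthly escrow = $1,028.66 + $28.42 = $1,057.08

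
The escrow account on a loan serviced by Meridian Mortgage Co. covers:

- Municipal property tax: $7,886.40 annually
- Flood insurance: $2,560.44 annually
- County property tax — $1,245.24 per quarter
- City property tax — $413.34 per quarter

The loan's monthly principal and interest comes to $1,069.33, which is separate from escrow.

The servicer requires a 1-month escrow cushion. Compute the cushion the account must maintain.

$1,423.43

Municipal property tax = $7,886.40 per year
Flood insurance = $2,560.44 per year
County property tax = $1,245.24 × 4 = $4,980.96 per year
City property tax = $413.34 × 4 = $1,653.36 per year
Combined annual = $7,886.40 + $2,560.44 + $4,980.96 + $1,653.36 = $17,081.16
Per month = $17,081.16 / 12 = $1,423.43
Cushion = 1 × $1,423.43 = $1,423.43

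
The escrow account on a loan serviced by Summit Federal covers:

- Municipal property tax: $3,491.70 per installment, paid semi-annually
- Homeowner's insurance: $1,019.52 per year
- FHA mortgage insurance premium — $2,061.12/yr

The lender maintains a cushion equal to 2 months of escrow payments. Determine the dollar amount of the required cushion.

Municipal property tax: $3,491.70 × 2 = $6,983.40
Homeowner's insurance: $1,019.52
FHA mortgage insurance premium: $2,061.12
Combined annual = $6,983.40 + $1,019.52 + $2,061.12 = $10,064.04
Per month = $10,064.04 / 12 = $838.67
Required cushion = 2 × $838.67 = $1,677.34

$1,677.34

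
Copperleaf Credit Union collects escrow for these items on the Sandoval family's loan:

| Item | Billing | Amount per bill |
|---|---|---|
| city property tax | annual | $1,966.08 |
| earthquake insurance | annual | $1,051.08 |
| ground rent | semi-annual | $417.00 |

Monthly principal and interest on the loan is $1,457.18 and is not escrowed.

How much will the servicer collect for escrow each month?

City property tax — $1,966.08 annually
Earthquake insurance — $1,051.08 annually
Ground rent — $417.00 × 2 = $834.00 annually
Total per year = $3,851.16
Monthly escrow = $3,851.16 ÷ 12 = $320.93

$320.93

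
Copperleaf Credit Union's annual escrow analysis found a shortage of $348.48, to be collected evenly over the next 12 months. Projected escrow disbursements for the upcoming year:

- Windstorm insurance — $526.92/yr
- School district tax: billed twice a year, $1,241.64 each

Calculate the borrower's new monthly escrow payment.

Windstorm insurance = $526.92/yr
School district tax = $1,241.64 × 2 = $2,483.28/yr
Total per year = $526.92 + $2,483.28 = $3,010.20
Per month = $3,010.20 / 12 = $250.85
Shortage spread = $348.48 / 12 = $29.04/mo
Adjusted monthly = $250.85 + $29.04 = $279.89

$279.89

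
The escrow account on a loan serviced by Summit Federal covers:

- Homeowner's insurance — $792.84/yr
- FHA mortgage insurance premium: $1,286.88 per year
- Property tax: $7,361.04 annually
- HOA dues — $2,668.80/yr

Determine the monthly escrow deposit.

$1,009.13

Homeowner's insurance: $792.84 per year
FHA mortgage insurance premium: $1,286.88 per year
Property tax: $7,361.04 per year
HOA dues: $2,668.80 per year
Annual escrow total = $792.84 + $1,286.88 + $7,361.04 + $2,668.80 = $12,109.56
Monthly = $12,109.56 ÷ 12 = $1,009.13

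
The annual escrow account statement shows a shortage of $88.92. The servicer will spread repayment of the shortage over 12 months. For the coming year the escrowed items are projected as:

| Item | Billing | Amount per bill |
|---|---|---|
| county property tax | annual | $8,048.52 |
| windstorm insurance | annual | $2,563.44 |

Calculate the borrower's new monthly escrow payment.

County property tax — $8,048.52/yr
Windstorm insurance — $2,563.44/yr
Total annual escrow = $10,611.96
Monthly = $10,611.96 / 12 = $884.33
Shortage spread = $88.92 ÷ 12 = $7.41/mo
New monthly escrow = $884.33 + $7.41 = $891.74

$891.74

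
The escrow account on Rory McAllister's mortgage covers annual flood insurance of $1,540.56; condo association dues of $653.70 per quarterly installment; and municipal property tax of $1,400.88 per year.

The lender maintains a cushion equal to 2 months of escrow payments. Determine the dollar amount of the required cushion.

Flood insurance — $1,540.56
Condo association dues — $653.70 × 4 = $2,614.80
Municipal property tax — $1,400.88
Annual escrow total = $1,540.56 + $2,614.80 + $1,400.88 = $5,556.24
Monthly escrow = $5,556.24 / 12 = $463.02
Reserve = 2 × $463.02 = $926.04

$926.04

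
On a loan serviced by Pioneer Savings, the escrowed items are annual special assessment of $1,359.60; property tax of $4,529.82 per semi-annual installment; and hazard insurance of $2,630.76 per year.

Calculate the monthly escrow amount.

$1,087.50

Special assessment — $1,359.60 per year
Property tax — $4,529.82 × 2 = $9,059.64 per year
Hazard insurance — $2,630.76 per year
Total annual escrow = $13,050.00
Monthly escrow = $13,050.00 / 12 = $1,087.50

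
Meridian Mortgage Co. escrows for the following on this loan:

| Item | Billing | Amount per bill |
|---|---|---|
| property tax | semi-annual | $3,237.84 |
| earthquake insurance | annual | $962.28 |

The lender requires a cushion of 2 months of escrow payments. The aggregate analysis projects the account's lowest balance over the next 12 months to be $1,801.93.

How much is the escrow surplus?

Property tax = $3,237.84 × 2 = $6,475.68/yr
Earthquake insurance = $962.28/yr
Combined annual = $6,475.68 + $962.28 = $7,437.96
Monthly escrow = $7,437.96 ÷ 12 = $619.83
Required reserve = 2 × $619.83 = $1,239.66
Excess over cushion: $1,801.93 − $1,239.66 = $562.27

$562.27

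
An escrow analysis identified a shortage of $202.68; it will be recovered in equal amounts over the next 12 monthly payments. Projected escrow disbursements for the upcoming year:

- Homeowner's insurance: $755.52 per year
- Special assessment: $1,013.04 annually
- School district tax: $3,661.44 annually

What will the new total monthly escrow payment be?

$469.39

Homeowner's insurance = $755.52 annually
Special assessment = $1,013.04 annually
School district tax = $3,661.44 annually
Yearly total = $5,430.00
Monthly escrow = $5,430.00 / 12 = $452.50
Monthly shortage recovery: $202.68 ÷ 12 = $16.89
New monthly escrow = $452.50 + $16.89 = $469.39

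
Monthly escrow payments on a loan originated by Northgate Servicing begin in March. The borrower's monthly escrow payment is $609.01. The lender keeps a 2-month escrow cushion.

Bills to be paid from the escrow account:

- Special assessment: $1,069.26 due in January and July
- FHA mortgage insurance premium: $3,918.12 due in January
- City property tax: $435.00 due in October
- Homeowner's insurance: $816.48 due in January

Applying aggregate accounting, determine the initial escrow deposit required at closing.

$1,827.03

Cushion = 2 × $609.01 = $1,218.02
Trial balance (start $0, +$609.01 each month, − disbursements):
  Mar: +$609.01 → $609.01
  Apr: +$609.01 → $1,218.02
  May: +$609.01 → $1,827.03
  Jun: +$609.01 → $2,436.04
  Jul: +$609.01 − $1,069.26 → $1,975.79
  Aug: +$609.01 → $2,584.80
  Sep: +$609.01 → $3,193.81
  Oct: +$609.01 − $435.00 → $3,367.82
  Nov: +$609.01 → $3,976.83
  Dec: +$609.01 → $4,585.84
  Jan: +$609.01 − $5,803.86 → -$609.01
  Feb: +$609.01 → $0.00
Lowest trial balance = -$609.01 (Jan)
Initial deposit = cushion − low point = $1,218.02 − (-$609.01) = $1,827.03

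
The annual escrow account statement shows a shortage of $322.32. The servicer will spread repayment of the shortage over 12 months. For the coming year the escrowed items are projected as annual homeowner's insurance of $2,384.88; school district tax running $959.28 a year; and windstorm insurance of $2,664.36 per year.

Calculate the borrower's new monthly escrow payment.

$527.57

Homeowner's insurance: $2,384.88 per year
School district tax: $959.28 per year
Windstorm insurance: $2,664.36 per year
Yearly total = $2,384.88 + $959.28 + $2,664.36 = $6,008.52
Monthly escrow = $6,008.52 / 12 = $500.71
Shortage per month = $322.32 / 12 = $26.86
Adjusted monthly = $500.71 + $26.86 = $527.57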